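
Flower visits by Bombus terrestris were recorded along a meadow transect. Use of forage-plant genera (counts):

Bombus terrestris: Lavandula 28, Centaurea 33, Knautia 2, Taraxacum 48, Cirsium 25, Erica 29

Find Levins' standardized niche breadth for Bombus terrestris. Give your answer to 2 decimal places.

Proportions for Bombus terrestris (n=165): 28/165=0.1697, 33/165=0.2000, 2/165=0.0121, 48/165=0.2909, 25/165=0.1515, 29/165=0.1758
Σpᵢ² = 0.1697² + 0.2000² + 0.0121² + 0.2909² + 0.1515² + 0.1758² = 0.028798 + 0.040000 + 0.000146 + 0.084623 + 0.022952 + 0.030906 = 0.207425
B = 1 / 0.207425 = 4.8210
Bₛ = (B − 1)/(n − 1) = (4.8210 − 1)/(6 − 1) = 3.8210/5 = 0.7642

0.76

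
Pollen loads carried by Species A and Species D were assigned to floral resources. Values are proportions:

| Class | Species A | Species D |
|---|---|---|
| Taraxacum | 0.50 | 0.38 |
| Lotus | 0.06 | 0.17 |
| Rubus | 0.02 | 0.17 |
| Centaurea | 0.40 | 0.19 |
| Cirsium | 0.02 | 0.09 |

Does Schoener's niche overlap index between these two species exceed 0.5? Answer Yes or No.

Σ|p₁ᵢ − p₂ᵢ| = 0.12 + 0.11 + 0.15 + 0.21 + 0.07 = 0.66
D = 1 − ½ × 0.66 = 1 − 0.330 = 0.6700
D = 0.6700 > 0.5 → Yes.

Yes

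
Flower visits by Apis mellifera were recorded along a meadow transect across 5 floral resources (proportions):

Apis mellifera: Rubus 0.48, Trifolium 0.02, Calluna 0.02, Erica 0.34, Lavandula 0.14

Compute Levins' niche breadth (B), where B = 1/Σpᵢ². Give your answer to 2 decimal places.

Σpᵢ² = 0.48² + 0.02² + 0.02² + 0.34² + 0.14² = 0.2304 + 0.0004 + 0.0004 + 0.1156 + 0.0196 = 0.3664
B = 1 / 0.3664 = 2.7293

2.73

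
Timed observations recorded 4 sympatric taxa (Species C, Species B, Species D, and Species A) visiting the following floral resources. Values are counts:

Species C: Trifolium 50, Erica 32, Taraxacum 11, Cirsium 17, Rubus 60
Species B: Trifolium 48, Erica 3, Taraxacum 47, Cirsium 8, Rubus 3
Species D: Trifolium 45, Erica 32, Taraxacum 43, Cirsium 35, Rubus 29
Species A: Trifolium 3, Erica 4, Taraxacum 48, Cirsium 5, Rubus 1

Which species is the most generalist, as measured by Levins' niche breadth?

Species D

Proportions for Species C (n=170): 50/170=0.2941, 32/170=0.1882, 11/170=0.0647, 17/170=0.1000, 60/170=0.3529
Proportions for Species B (n=109): 48/109=0.4404, 3/109=0.0275, 47/109=0.4312, 8/109=0.0734, 3/109=0.0275
Proportions for Species D (n=184): 45/184=0.2446, 32/184=0.1739, 43/184=0.2337, 35/184=0.1902, 29/184=0.1576
Proportions for Species A (n=61): 3/61=0.0492, 4/61=0.0656, 48/61=0.7869, 5/61=0.0820, 1/61=0.0164
Σp_Cᵢ² = 0.2941² + 0.1882² + 0.0647² + 0.1000² + 0.3529² = 0.086495 + 0.035419 + 0.004186 + 0.010000 + 0.124538 = 0.260638
B_C = 1 / 0.260638 = 3.8367
Σp_Bᵢ² = 0.4404² + 0.0275² + 0.4312² + 0.0734² + 0.0275² = 0.193952 + 0.000756 + 0.185933 + 0.005388 + 0.000756 = 0.386785
B_B = 1 / 0.386785 = 2.5854
Σp_Dᵢ² = 0.2446² + 0.1739² + 0.2337² + 0.1902² + 0.1576² = 0.059829 + 0.030241 + 0.054616 + 0.036176 + 0.024838 = 0.205700
B_D = 1 / 0.205700 = 4.8614
Σp_Aᵢ² = 0.0492² + 0.0656² + 0.7869² + 0.0820² + 0.0164² = 0.002421 + 0.004303 + 0.619212 + 0.006724 + 0.000269 = 0.632929
B_A = 1 / 0.632929 = 1.5800
Highest B → broadest niche (most generalist): Species D (B = 4.86).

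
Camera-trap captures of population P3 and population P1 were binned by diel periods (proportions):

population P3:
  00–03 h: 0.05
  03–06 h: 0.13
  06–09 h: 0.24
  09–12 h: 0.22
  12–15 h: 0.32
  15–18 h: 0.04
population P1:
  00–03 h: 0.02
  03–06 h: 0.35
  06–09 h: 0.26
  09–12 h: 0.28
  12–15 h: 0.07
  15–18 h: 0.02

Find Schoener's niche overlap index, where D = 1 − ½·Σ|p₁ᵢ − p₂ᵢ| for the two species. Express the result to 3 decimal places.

0.700

Σ|p₁ᵢ − p₂ᵢ| = 0.03 + 0.22 + 0.02 + 0.06 + 0.25 + 0.02 = 0.60
D = 1 − ½ × 0.60 = 1 − 0.300 = 0.70000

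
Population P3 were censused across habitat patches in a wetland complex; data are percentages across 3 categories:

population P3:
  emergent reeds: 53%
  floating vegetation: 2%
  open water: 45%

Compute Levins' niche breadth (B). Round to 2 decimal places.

Convert percentages to proportions (divide by 100).
Σpᵢ² = 0.53² + 0.02² + 0.45² = 0.2809 + 0.0004 + 0.2025 = 0.4838
B = 1 / 0.4838 = 2.0670

2.07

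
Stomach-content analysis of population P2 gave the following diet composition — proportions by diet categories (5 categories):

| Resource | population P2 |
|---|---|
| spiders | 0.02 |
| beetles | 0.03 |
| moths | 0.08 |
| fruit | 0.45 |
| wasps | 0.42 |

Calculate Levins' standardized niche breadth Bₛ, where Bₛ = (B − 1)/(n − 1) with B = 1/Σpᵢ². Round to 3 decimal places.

Σpᵢ² = 0.02² + 0.03² + 0.08² + 0.45² + 0.42² = 0.0004 + 0.0009 + 0.0064 + 0.2025 + 0.1764 = 0.3866
B = 1 / 0.3866 = 2.58665
Bₛ = (B − 1)/(n − 1) = (2.58665 − 1)/(5 − 1) = 1.58665/4 = 0.39666

0.397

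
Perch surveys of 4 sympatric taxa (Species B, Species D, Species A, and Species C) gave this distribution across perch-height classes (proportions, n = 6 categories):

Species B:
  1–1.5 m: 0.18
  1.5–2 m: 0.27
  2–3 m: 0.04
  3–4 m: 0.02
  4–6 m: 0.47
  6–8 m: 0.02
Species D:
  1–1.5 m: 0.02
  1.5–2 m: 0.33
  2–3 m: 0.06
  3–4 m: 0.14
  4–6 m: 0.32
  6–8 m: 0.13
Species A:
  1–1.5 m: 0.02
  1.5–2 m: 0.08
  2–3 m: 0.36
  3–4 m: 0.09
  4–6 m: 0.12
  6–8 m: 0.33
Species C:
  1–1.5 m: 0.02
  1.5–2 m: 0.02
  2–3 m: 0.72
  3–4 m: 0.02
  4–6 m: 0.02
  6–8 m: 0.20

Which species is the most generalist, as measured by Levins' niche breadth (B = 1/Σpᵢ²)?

Species D

Σp_Bᵢ² = 0.18² + 0.27² + 0.04² + 0.02² + 0.47² + 0.02² = 0.0324 + 0.0729 + 0.0016 + 0.0004 + 0.2209 + 0.0004 = 0.3286
B_B = 1 / 0.3286 = 3.0432
Σp_Dᵢ² = 0.02² + 0.33² + 0.06² + 0.14² + 0.32² + 0.13² = 0.0004 + 0.1089 + 0.0036 + 0.0196 + 0.1024 + 0.0169 = 0.2518
B_D = 1 / 0.2518 = 3.9714
Σp_Aᵢ² = 0.02² + 0.08² + 0.36² + 0.09² + 0.12² + 0.33² = 0.0004 + 0.0064 + 0.1296 + 0.0081 + 0.0144 + 0.1089 = 0.2678
B_A = 1 / 0.2678 = 3.7341
Σp_Cᵢ² = 0.02² + 0.02² + 0.72² + 0.02² + 0.02² + 0.20² = 0.0004 + 0.0004 + 0.5184 + 0.0004 + 0.0004 + 0.0400 = 0.5600
B_C = 1 / 0.5600 = 1.7857
Highest B → broadest niche (most generalist): Species D (B = 3.97).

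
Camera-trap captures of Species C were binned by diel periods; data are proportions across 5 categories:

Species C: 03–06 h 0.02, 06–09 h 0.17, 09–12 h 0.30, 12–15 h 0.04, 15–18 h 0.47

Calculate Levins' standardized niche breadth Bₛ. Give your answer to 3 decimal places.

0.481

Σpᵢ² = 0.02² + 0.17² + 0.30² + 0.04² + 0.47² = 0.0004 + 0.0289 + 0.0900 + 0.0016 + 0.2209 = 0.3418
B = 1 / 0.3418 = 2.92569
Bₛ = (B − 1)/(n − 1) = (2.92569 − 1)/(5 − 1) = 1.92569/4 = 0.48142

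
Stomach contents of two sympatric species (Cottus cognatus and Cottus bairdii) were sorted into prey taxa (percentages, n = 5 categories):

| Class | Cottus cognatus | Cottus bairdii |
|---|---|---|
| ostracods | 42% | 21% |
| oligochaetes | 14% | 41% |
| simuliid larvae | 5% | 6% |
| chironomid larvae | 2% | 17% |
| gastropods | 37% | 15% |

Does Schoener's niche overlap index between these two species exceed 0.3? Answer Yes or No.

Yes

Convert percentages to proportions (divide by 100).
Σ|p₁ᵢ − p₂ᵢ| = 0.21 + 0.27 + 0.01 + 0.15 + 0.22 = 0.86
D = 1 − ½ × 0.86 = 1 − 0.430 = 0.5700
D = 0.5700 > 0.3 → Yes.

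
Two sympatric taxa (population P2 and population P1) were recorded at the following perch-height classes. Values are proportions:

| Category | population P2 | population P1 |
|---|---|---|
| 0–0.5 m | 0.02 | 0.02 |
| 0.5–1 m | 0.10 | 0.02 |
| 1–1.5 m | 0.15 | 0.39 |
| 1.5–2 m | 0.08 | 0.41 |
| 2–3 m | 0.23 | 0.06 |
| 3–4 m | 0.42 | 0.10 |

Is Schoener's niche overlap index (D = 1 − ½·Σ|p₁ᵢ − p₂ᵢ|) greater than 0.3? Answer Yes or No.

Σ|p₁ᵢ − p₂ᵢ| = 0.00 + 0.08 + 0.24 + 0.33 + 0.17 + 0.32 = 1.14
D = 1 − ½ × 1.14 = 1 − 0.570 = 0.4300
D = 0.4300 > 0.3 → Yes.

Yes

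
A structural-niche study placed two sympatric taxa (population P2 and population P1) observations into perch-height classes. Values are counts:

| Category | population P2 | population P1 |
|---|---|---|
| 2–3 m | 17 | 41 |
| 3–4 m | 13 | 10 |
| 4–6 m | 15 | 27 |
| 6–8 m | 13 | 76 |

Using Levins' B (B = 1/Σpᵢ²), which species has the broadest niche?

population P2

Proportions for population P2 (n=58): 17/58=0.2931, 13/58=0.2241, 15/58=0.2586, 13/58=0.2241
Proportions for population P1 (n=154): 41/154=0.2662, 10/154=0.0649, 27/154=0.1753, 76/154=0.4935
Σp_P2ᵢ² = 0.2931² + 0.2241² + 0.2586² + 0.2241² = 0.085908 + 0.050221 + 0.066874 + 0.050221 = 0.253224
B_P2 = 1 / 0.253224 = 3.9491
Σp_P1ᵢ² = 0.2662² + 0.0649² + 0.1753² + 0.4935² = 0.070862 + 0.004212 + 0.030730 + 0.243542 = 0.349346
B_P1 = 1 / 0.349346 = 2.8625
Highest B → broadest niche (most generalist): population P2 (B = 3.95).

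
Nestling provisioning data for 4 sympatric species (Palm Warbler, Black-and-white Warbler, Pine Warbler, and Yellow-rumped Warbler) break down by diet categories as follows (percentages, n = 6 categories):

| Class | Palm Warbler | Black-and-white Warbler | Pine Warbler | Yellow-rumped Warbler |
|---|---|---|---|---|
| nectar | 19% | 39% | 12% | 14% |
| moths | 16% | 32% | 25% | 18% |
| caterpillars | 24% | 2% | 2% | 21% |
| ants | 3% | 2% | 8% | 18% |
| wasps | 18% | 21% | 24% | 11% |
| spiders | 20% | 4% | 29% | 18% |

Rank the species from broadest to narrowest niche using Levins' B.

Yellow-rumped Warbler > Palm Warbler > Pine Warbler > Black-and-white Warbler

Convert percentages to proportions (divide by 100).
Σp_Palmᵢ² = 0.19² + 0.16² + 0.24² + 0.03² + 0.18² + 0.20² = 0.0361 + 0.0256 + 0.0576 + 0.0009 + 0.0324 + 0.0400 = 0.1926
B_Palm = 1 / 0.1926 = 5.1921
Σp_Blacᵢ² = 0.39² + 0.32² + 0.02² + 0.02² + 0.21² + 0.04² = 0.1521 + 0.1024 + 0.0004 + 0.0004 + 0.0441 + 0.0016 = 0.3010
B_Blac = 1 / 0.3010 = 3.3223
Σp_Pineᵢ² = 0.12² + 0.25² + 0.02² + 0.08² + 0.24² + 0.29² = 0.0144 + 0.0625 + 0.0004 + 0.0064 + 0.0576 + 0.0841 = 0.2254
B_Pine = 1 / 0.2254 = 4.4366
Σp_Yellᵢ² = 0.14² + 0.18² + 0.21² + 0.18² + 0.11² + 0.18² = 0.0196 + 0.0324 + 0.0441 + 0.0324 + 0.0121 + 0.0324 = 0.1730
B_Yell = 1 / 0.1730 = 5.7803
Ranking by B (broadest → narrowest): Yellow-rumped Warbler (5.78) > Palm Warbler (5.19) > Pine Warbler (4.44) > Black-and-white Warbler (3.32)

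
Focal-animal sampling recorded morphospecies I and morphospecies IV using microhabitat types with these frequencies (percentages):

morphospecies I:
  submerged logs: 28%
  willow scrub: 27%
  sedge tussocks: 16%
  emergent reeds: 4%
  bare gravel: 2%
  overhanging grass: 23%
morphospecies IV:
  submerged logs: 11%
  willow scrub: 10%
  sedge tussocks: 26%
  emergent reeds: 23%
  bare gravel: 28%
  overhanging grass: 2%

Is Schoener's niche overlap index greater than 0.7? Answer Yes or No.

No

Convert percentages to proportions (divide by 100).
Σ|p₁ᵢ − p₂ᵢ| = 0.17 + 0.17 + 0.10 + 0.19 + 0.26 + 0.21 = 1.10
D = 1 − ½ × 1.10 = 1 − 0.550 = 0.4500
D = 0.4500 < 0.7 → No.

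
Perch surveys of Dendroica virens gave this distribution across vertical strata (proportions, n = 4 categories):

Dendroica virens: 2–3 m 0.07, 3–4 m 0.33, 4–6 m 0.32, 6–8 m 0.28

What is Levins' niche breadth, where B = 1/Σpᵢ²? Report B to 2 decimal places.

Σpᵢ² = 0.07² + 0.33² + 0.32² + 0.28² = 0.0049 + 0.1089 + 0.1024 + 0.0784 = 0.2946
B = 1 / 0.2946 = 3.3944

3.39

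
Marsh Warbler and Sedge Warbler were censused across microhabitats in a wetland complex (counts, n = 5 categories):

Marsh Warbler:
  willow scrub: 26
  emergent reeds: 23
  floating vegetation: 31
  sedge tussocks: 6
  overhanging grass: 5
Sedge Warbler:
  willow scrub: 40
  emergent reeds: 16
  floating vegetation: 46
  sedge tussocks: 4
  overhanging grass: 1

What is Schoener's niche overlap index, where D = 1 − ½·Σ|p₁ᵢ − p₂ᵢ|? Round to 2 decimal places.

0.82

Proportions for Marsh Warbler (n=91): 26/91=0.2857, 23/91=0.2527, 31/91=0.3407, 6/91=0.0659, 5/91=0.0549
Proportions for Sedge Warbler (n=107): 40/107=0.3738, 16/107=0.1495, 46/107=0.4299, 4/107=0.0374, 1/107=0.0093
Σ|p₁ᵢ − p₂ᵢ| = 0.0881 + 0.1032 + 0.0892 + 0.0285 + 0.0456 = 0.3546
D = 1 − ½ × 0.3546 = 1 − 0.17730 = 0.82270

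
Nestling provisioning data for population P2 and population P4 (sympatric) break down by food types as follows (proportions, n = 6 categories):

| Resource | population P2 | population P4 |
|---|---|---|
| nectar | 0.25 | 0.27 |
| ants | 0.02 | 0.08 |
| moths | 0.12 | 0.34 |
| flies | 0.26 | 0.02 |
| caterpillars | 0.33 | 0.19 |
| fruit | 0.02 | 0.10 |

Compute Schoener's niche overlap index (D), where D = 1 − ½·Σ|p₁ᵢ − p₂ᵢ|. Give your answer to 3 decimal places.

0.620

Σ|p₁ᵢ − p₂ᵢ| = 0.02 + 0.06 + 0.22 + 0.24 + 0.14 + 0.08 = 0.76
D = 1 − ½ × 0.76 = 1 − 0.380 = 0.62000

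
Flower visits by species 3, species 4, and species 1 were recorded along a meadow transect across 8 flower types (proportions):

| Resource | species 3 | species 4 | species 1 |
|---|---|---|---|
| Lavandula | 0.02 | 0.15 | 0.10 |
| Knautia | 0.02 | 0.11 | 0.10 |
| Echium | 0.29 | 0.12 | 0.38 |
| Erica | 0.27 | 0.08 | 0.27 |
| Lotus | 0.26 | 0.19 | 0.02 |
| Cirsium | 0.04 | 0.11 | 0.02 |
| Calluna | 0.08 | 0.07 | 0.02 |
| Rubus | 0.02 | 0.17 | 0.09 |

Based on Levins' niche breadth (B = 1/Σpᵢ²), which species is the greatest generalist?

species 4

Σp_3ᵢ² = 0.02² + 0.02² + 0.29² + 0.27² + 0.26² + 0.04² + 0.08² + 0.02² = 0.0004 + 0.0004 + 0.0841 + 0.0729 + 0.0676 + 0.0016 + 0.0064 + 0.0004 = 0.2338
B_3 = 1 / 0.2338 = 4.2772
Σp_4ᵢ² = 0.15² + 0.11² + 0.12² + 0.08² + 0.19² + 0.11² + 0.07² + 0.17² = 0.0225 + 0.0121 + 0.0144 + 0.0064 + 0.0361 + 0.0121 + 0.0049 + 0.0289 = 0.1374
B_4 = 1 / 0.1374 = 7.2780
Σp_1ᵢ² = 0.10² + 0.10² + 0.38² + 0.27² + 0.02² + 0.02² + 0.02² + 0.09² = 0.0100 + 0.0100 + 0.1444 + 0.0729 + 0.0004 + 0.0004 + 0.0004 + 0.0081 = 0.2466
B_1 = 1 / 0.2466 = 4.0552
Highest B → broadest niche (most generalist): species 4 (B = 7.28).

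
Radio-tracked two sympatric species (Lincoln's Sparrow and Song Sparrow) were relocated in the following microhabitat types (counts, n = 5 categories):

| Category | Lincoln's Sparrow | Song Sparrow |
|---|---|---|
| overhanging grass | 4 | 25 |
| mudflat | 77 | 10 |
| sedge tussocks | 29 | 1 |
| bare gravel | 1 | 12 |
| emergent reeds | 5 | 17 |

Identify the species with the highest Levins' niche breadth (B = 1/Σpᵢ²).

Proportions for Lincoln's Sparrow (n=116): 4/116=0.0345, 77/116=0.6638, 29/116=0.2500, 1/116=0.0086, 5/116=0.0431
Proportions for Song Sparrow (n=65): 25/65=0.3846, 10/65=0.1538, 1/65=0.0154, 12/65=0.1846, 17/65=0.2615
Σp_Lincᵢ² = 0.0345² + 0.6638² + 0.2500² + 0.0086² + 0.0431² = 0.001190 + 0.440630 + 0.062500 + 0.000074 + 0.001858 = 0.506252
B_Linc = 1 / 0.506252 = 1.9753
Σp_Songᵢ² = 0.3846² + 0.1538² + 0.0154² + 0.1846² + 0.2615² = 0.147917 + 0.023654 + 0.000237 + 0.034077 + 0.068382 = 0.274267
B_Song = 1 / 0.274267 = 3.6461
Highest B → broadest niche (most generalist): Song Sparrow (B = 3.65).

Song Sparrow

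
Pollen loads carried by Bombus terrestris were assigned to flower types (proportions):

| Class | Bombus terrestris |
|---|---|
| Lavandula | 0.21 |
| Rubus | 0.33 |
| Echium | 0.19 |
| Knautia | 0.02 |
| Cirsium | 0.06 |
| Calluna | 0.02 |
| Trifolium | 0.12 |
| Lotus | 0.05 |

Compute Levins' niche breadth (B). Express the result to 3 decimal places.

4.753

Σpᵢ² = 0.21² + 0.33² + 0.19² + 0.02² + 0.06² + 0.02² + 0.12² + 0.05² = 0.0441 + 0.1089 + 0.0361 + 0.0004 + 0.0036 + 0.0004 + 0.0144 + 0.0025 = 0.2104
B = 1 / 0.2104 = 4.75285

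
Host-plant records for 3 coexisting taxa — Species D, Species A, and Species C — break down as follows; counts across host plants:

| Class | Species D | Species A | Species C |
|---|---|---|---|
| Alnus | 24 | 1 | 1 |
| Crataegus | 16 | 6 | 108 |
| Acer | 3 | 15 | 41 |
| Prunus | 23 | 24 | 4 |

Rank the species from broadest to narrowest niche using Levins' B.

Proportions for Species D (n=66): 24/66=0.3636, 16/66=0.2424, 3/66=0.0455, 23/66=0.3485
Proportions for Species A (n=46): 1/46=0.0217, 6/46=0.1304, 15/46=0.3261, 24/46=0.5217
Proportions for Species C (n=154): 1/154=0.0065, 108/154=0.7013, 41/154=0.2662, 4/154=0.0260
Σp_Dᵢ² = 0.3636² + 0.2424² + 0.0455² + 0.3485² = 0.132205 + 0.058758 + 0.002070 + 0.121452 = 0.314485
B_D = 1 / 0.314485 = 3.1798
Σp_Aᵢ² = 0.0217² + 0.1304² + 0.3261² + 0.5217² = 0.000471 + 0.017004 + 0.106341 + 0.272171 = 0.395987
B_A = 1 / 0.395987 = 2.5253
Σp_Cᵢ² = 0.0065² + 0.7013² + 0.2662² + 0.0260² = 0.000042 + 0.491822 + 0.070862 + 0.000676 = 0.563402
B_C = 1 / 0.563402 = 1.7749
Ranking by B (broadest → narrowest): Species D (3.18) > Species A (2.53) > Species C (1.77)

Species D > Species A > Species C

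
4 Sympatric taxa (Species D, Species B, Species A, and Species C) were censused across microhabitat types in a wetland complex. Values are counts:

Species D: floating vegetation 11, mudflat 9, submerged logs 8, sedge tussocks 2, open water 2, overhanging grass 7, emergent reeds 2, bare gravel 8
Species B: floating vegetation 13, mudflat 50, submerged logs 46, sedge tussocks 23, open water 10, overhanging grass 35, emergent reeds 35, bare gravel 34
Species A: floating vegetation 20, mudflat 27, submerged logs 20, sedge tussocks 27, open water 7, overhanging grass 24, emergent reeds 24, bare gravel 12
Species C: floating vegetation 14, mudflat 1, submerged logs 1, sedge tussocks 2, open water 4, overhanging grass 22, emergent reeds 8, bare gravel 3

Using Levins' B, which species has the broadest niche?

Proportions for Species D (n=49): 11/49=0.2245, 9/49=0.1837, 8/49=0.1633, 2/49=0.0408, 2/49=0.0408, 7/49=0.1429, 2/49=0.0408, 8/49=0.1633
Proportions for Species B (n=246): 13/246=0.0528, 50/246=0.2033, 46/246=0.1870, 23/246=0.0935, 10/246=0.0407, 35/246=0.1423, 35/246=0.1423, 34/246=0.1382
Proportions for Species A (n=161): 20/161=0.1242, 27/161=0.1677, 20/161=0.1242, 27/161=0.1677, 7/161=0.0435, 24/161=0.1491, 24/161=0.1491, 12/161=0.0745
Proportions for Species C (n=55): 14/55=0.2545, 1/55=0.0182, 1/55=0.0182, 2/55=0.0364, 4/55=0.0727, 22/55=0.4000, 8/55=0.1455, 3/55=0.0545
Σp_Dᵢ² = 0.2245² + 0.1837² + 0.1633² + 0.0408² + 0.0408² + 0.1429² + 0.0408² + 0.1633² = 0.050400 + 0.033746 + 0.026667 + 0.001665 + 0.001665 + 0.020420 + 0.001665 + 0.026667 = 0.162895
B_D = 1 / 0.162895 = 6.1389
Σp_Bᵢ² = 0.0528² + 0.2033² + 0.1870² + 0.0935² + 0.0407² + 0.1423² + 0.1423² + 0.1382² = 0.002788 + 0.041331 + 0.034969 + 0.008742 + 0.001656 + 0.020249 + 0.020249 + 0.019099 = 0.149083
B_B = 1 / 0.149083 = 6.7077
Σp_Aᵢ² = 0.1242² + 0.1677² + 0.1242² + 0.1677² + 0.0435² + 0.1491² + 0.1491² + 0.0745² = 0.015426 + 0.028123 + 0.015426 + 0.028123 + 0.001892 + 0.022231 + 0.022231 + 0.005550 = 0.139002
B_A = 1 / 0.139002 = 7.1941
Σp_Cᵢ² = 0.2545² + 0.0182² + 0.0182² + 0.0364² + 0.0727² + 0.4000² + 0.1455² + 0.0545² = 0.064770 + 0.000331 + 0.000331 + 0.001325 + 0.005285 + 0.160000 + 0.021170 + 0.002970 = 0.256182
B_C = 1 / 0.256182 = 3.9035
Highest B → broadest niche (most generalist): Species A (B = 7.19).

Species A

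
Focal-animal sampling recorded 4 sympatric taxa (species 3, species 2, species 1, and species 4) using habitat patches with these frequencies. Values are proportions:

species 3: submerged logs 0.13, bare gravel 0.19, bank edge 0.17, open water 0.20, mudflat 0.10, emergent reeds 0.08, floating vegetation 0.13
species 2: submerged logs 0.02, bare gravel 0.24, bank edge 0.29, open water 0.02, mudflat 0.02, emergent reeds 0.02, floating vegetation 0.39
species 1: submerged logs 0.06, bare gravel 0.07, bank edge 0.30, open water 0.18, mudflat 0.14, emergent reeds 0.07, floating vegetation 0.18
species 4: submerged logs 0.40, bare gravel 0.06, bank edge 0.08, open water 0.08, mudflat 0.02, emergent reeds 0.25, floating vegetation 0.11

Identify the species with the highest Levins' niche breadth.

species 3

Σp_3ᵢ² = 0.13² + 0.19² + 0.17² + 0.20² + 0.10² + 0.08² + 0.13² = 0.0169 + 0.0361 + 0.0289 + 0.0400 + 0.0100 + 0.0064 + 0.0169 = 0.1552
B_3 = 1 / 0.1552 = 6.4433
Σp_2ᵢ² = 0.02² + 0.24² + 0.29² + 0.02² + 0.02² + 0.02² + 0.39² = 0.0004 + 0.0576 + 0.0841 + 0.0004 + 0.0004 + 0.0004 + 0.1521 = 0.2954
B_2 = 1 / 0.2954 = 3.3852
Σp_1ᵢ² = 0.06² + 0.07² + 0.30² + 0.18² + 0.14² + 0.07² + 0.18² = 0.0036 + 0.0049 + 0.0900 + 0.0324 + 0.0196 + 0.0049 + 0.0324 = 0.1878
B_1 = 1 / 0.1878 = 5.3248
Σp_4ᵢ² = 0.40² + 0.06² + 0.08² + 0.08² + 0.02² + 0.25² + 0.11² = 0.1600 + 0.0036 + 0.0064 + 0.0064 + 0.0004 + 0.0625 + 0.0121 = 0.2514
B_4 = 1 / 0.2514 = 3.9777
Highest B → broadest niche (most generalist): species 3 (B = 6.44).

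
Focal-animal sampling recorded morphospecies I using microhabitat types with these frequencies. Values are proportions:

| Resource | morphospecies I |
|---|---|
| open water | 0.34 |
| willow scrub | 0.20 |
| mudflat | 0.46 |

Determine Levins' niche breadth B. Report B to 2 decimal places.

Σpᵢ² = 0.34² + 0.20² + 0.46² = 0.1156 + 0.0400 + 0.2116 = 0.3672
B = 1 / 0.3672 = 2.7233

2.72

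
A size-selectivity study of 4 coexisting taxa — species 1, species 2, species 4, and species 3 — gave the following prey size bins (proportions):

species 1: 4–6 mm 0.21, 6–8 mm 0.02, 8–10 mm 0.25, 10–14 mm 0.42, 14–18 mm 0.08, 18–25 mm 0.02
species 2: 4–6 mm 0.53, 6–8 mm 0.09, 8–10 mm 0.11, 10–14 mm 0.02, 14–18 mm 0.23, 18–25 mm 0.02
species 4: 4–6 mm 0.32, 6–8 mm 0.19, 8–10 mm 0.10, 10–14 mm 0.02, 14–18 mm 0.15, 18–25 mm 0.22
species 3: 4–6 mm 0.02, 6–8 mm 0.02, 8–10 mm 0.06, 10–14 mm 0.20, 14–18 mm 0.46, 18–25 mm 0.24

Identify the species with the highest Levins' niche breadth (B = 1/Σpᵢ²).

species 4

Σp_1ᵢ² = 0.21² + 0.02² + 0.25² + 0.42² + 0.08² + 0.02² = 0.0441 + 0.0004 + 0.0625 + 0.1764 + 0.0064 + 0.0004 = 0.2902
B_1 = 1 / 0.2902 = 3.4459
Σp_2ᵢ² = 0.53² + 0.09² + 0.11² + 0.02² + 0.23² + 0.02² = 0.2809 + 0.0081 + 0.0121 + 0.0004 + 0.0529 + 0.0004 = 0.3548
B_2 = 1 / 0.3548 = 2.8185
Σp_4ᵢ² = 0.32² + 0.19² + 0.10² + 0.02² + 0.15² + 0.22² = 0.1024 + 0.0361 + 0.0100 + 0.0004 + 0.0225 + 0.0484 = 0.2198
B_4 = 1 / 0.2198 = 4.5496
Σp_3ᵢ² = 0.02² + 0.02² + 0.06² + 0.20² + 0.46² + 0.24² = 0.0004 + 0.0004 + 0.0036 + 0.0400 + 0.2116 + 0.0576 = 0.3136
B_3 = 1 / 0.3136 = 3.1888
Highest B → broadest niche (most generalist): species 4 (B = 4.55).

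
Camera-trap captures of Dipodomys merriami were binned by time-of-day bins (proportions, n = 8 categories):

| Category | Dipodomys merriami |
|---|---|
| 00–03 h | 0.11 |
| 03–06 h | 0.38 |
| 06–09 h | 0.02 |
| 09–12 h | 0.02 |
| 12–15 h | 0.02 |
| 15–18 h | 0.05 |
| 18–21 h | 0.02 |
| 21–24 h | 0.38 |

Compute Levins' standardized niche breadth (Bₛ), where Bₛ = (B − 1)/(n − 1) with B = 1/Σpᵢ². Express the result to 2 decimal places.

0.33

Σpᵢ² = 0.11² + 0.38² + 0.02² + 0.02² + 0.02² + 0.05² + 0.02² + 0.38² = 0.0121 + 0.1444 + 0.0004 + 0.0004 + 0.0004 + 0.0025 + 0.0004 + 0.1444 = 0.3050
B = 1 / 0.3050 = 3.2787
Bₛ = (B − 1)/(n − 1) = (3.2787 − 1)/(8 − 1) = 2.2787/7 = 0.3255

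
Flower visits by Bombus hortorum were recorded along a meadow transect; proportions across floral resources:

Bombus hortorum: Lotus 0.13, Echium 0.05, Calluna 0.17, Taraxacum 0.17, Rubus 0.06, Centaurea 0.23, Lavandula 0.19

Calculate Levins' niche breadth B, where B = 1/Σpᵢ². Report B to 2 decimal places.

Σpᵢ² = 0.13² + 0.05² + 0.17² + 0.17² + 0.06² + 0.23² + 0.19² = 0.0169 + 0.0025 + 0.0289 + 0.0289 + 0.0036 + 0.0529 + 0.0361 = 0.1698
B = 1 / 0.1698 = 5.8893

5.89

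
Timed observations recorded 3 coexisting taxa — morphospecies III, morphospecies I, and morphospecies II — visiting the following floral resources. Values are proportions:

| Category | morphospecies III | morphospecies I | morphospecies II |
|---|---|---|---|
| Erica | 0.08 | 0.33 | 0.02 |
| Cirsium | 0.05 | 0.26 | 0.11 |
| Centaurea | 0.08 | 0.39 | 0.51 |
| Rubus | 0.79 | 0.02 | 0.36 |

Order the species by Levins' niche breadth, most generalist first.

Σp_IIIᵢ² = 0.08² + 0.05² + 0.08² + 0.79² = 0.0064 + 0.0025 + 0.0064 + 0.6241 = 0.6394
B_III = 1 / 0.6394 = 1.5640
Σp_Iᵢ² = 0.33² + 0.26² + 0.39² + 0.02² = 0.1089 + 0.0676 + 0.1521 + 0.0004 = 0.3290
B_I = 1 / 0.3290 = 3.0395
Σp_IIᵢ² = 0.02² + 0.11² + 0.51² + 0.36² = 0.0004 + 0.0121 + 0.2601 + 0.1296 = 0.4022
B_II = 1 / 0.4022 = 2.4863
Ranking by B (broadest → narrowest): morphospecies I (3.04) > morphospecies II (2.49) > morphospecies III (1.56)

morphospecies I > morphospecies II > morphospecies III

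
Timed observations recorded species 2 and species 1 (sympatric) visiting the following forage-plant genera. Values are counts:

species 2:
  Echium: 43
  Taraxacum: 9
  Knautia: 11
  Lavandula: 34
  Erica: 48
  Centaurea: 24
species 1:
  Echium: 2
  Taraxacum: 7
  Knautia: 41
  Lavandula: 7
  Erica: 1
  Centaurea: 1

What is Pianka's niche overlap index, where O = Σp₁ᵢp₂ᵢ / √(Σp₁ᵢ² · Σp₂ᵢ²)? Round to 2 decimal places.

Proportions for species 2 (n=169): 43/169=0.2544, 9/169=0.0533, 11/169=0.0651, 34/169=0.2012, 48/169=0.2840, 24/169=0.1420
Proportions for species 1 (n=59): 2/59=0.0339, 7/59=0.1186, 41/59=0.6949, 7/59=0.1186, 1/59=0.0169, 1/59=0.0169
Σ p₁ᵢp₂ᵢ = 0.008624 + 0.006321 + 0.045238 + 0.023862 + 0.004800 + 0.002400 = 0.091245
Σp_1ᵢ² = 0.2544² + 0.0533² + 0.0651² + 0.2012² + 0.2840² + 0.1420² = 0.064719 + 0.002841 + 0.004238 + 0.040481 + 0.080656 + 0.020164 = 0.213099
Σp_2ᵢ² = 0.0339² + 0.1186² + 0.6949² + 0.1186² + 0.0169² + 0.0169² = 0.001149 + 0.014066 + 0.482886 + 0.014066 + 0.000286 + 0.000286 = 0.512739
O = 0.091245 / √(0.213099 × 0.512739) = 0.091245 / 0.3305513 = 0.2760

0.28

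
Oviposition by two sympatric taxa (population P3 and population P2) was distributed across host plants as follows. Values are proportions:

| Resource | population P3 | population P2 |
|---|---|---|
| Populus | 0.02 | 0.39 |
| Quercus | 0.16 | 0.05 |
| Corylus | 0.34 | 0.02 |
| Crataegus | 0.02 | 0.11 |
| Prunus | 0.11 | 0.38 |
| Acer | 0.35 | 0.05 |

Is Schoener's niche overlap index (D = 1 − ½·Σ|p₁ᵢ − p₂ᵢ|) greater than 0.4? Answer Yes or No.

No

Σ|p₁ᵢ − p₂ᵢ| = 0.37 + 0.11 + 0.32 + 0.09 + 0.27 + 0.30 = 1.46
D = 1 − ½ × 1.46 = 1 − 0.730 = 0.2700
D = 0.2700 < 0.4 → No.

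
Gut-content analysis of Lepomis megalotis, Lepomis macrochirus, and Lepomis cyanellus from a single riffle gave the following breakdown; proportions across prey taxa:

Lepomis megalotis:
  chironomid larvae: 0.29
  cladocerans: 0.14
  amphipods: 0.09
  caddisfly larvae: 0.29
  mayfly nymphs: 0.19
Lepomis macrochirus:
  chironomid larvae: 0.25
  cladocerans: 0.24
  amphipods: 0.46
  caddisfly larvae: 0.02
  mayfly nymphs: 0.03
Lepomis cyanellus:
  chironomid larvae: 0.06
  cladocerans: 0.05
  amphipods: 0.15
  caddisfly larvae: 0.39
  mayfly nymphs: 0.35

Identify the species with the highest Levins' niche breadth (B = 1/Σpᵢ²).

Lepomis megalotis

Σp_megaᵢ² = 0.29² + 0.14² + 0.09² + 0.29² + 0.19² = 0.0841 + 0.0196 + 0.0081 + 0.0841 + 0.0361 = 0.2320
B_mega = 1 / 0.2320 = 4.3103
Σp_macrᵢ² = 0.25² + 0.24² + 0.46² + 0.02² + 0.03² = 0.0625 + 0.0576 + 0.2116 + 0.0004 + 0.0009 = 0.3330
B_macr = 1 / 0.3330 = 3.0030
Σp_cyanᵢ² = 0.06² + 0.05² + 0.15² + 0.39² + 0.35² = 0.0036 + 0.0025 + 0.0225 + 0.1521 + 0.1225 = 0.3032
B_cyan = 1 / 0.3032 = 3.2982
Highest B → broadest niche (most generalist): Lepomis megalotis (B = 4.31).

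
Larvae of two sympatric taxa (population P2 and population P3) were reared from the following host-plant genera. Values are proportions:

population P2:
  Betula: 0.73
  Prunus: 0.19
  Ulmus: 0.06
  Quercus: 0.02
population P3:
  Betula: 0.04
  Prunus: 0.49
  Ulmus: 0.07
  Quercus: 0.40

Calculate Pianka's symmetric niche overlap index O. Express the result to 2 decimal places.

Σ p₁ᵢp₂ᵢ = 0.0292 + 0.0931 + 0.0042 + 0.0080 = 0.1345
Σp_1ᵢ² = 0.73² + 0.19² + 0.06² + 0.02² = 0.5329 + 0.0361 + 0.0036 + 0.0004 = 0.5730
Σp_2ᵢ² = 0.04² + 0.49² + 0.07² + 0.40² = 0.0016 + 0.2401 + 0.0049 + 0.1600 = 0.4066
O = 0.1345 / √(0.5730 × 0.4066) = 0.1345 / 0.48268 = 0.2787

0.28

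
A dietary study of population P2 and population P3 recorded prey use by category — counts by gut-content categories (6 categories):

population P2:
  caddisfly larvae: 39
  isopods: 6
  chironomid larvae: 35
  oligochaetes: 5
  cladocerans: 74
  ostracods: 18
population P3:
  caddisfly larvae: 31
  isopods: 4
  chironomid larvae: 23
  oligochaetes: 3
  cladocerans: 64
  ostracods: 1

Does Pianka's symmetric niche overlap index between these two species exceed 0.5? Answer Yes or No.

Yes

Proportions for population P2 (n=177): 39/177=0.2203, 6/177=0.0339, 35/177=0.1977, 5/177=0.0282, 74/177=0.4181, 18/177=0.1017
Proportions for population P3 (n=126): 31/126=0.2460, 4/126=0.0317, 23/126=0.1825, 3/126=0.0238, 64/126=0.5079, 1/126=0.0079
Σ p₁ᵢp₂ᵢ = 0.054194 + 0.001075 + 0.036080 + 0.000671 + 0.212353 + 0.000803 = 0.305176
Σp_1ᵢ² = 0.2203² + 0.0339² + 0.1977² + 0.0282² + 0.4181² + 0.1017² = 0.048532 + 0.001149 + 0.039085 + 0.000795 + 0.174808 + 0.010343 = 0.274712
Σp_2ᵢ² = 0.2460² + 0.0317² + 0.1825² + 0.0238² + 0.5079² + 0.0079² = 0.060516 + 0.001005 + 0.033306 + 0.000566 + 0.257962 + 0.000062 = 0.353417
O = 0.305176 / √(0.274712 × 0.353417) = 0.305176 / 0.3115893 = 0.9794
O = 0.9794 > 0.5 → Yes.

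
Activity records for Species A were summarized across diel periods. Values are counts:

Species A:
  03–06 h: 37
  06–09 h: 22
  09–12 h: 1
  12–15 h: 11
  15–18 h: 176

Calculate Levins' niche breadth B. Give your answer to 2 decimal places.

1.85

Proportions for Species A (n=247): 37/247=0.1498, 22/247=0.0891, 1/247=0.0040, 11/247=0.0445, 176/247=0.7126
Σpᵢ² = 0.1498² + 0.0891² + 0.0040² + 0.0445² + 0.7126² = 0.022440 + 0.007939 + 0.000016 + 0.001980 + 0.507799 = 0.540174
B = 1 / 0.540174 = 1.8513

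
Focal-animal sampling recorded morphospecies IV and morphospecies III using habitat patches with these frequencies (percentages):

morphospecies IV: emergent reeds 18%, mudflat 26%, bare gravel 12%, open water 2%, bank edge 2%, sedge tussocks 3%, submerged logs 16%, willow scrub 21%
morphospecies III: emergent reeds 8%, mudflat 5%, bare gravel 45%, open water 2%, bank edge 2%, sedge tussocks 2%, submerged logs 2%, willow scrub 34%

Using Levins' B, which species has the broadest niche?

morphospecies IV

Convert percentages to proportions (divide by 100).
Σp_IVᵢ² = 0.18² + 0.26² + 0.12² + 0.02² + 0.02² + 0.03² + 0.16² + 0.21² = 0.0324 + 0.0676 + 0.0144 + 0.0004 + 0.0004 + 0.0009 + 0.0256 + 0.0441 = 0.1858
B_IV = 1 / 0.1858 = 5.3821
Σp_IIIᵢ² = 0.08² + 0.05² + 0.45² + 0.02² + 0.02² + 0.02² + 0.02² + 0.34² = 0.0064 + 0.0025 + 0.2025 + 0.0004 + 0.0004 + 0.0004 + 0.0004 + 0.1156 = 0.3286
B_III = 1 / 0.3286 = 3.0432
Highest B → broadest niche (most generalist): morphospecies IV (B = 5.38).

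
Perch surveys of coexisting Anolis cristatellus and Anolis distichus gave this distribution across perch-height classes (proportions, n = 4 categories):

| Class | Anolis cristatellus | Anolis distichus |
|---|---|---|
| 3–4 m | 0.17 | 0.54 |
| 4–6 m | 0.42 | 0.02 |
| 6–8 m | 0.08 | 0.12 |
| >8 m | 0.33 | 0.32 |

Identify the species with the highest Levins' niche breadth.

Σp_crisᵢ² = 0.17² + 0.42² + 0.08² + 0.33² = 0.0289 + 0.1764 + 0.0064 + 0.1089 = 0.3206
B_cris = 1 / 0.3206 = 3.1192
Σp_distᵢ² = 0.54² + 0.02² + 0.12² + 0.32² = 0.2916 + 0.0004 + 0.0144 + 0.1024 = 0.4088
B_dist = 1 / 0.4088 = 2.4462
Highest B → broadest niche (most generalist): Anolis cristatellus (B = 3.12).

Anolis cristatellus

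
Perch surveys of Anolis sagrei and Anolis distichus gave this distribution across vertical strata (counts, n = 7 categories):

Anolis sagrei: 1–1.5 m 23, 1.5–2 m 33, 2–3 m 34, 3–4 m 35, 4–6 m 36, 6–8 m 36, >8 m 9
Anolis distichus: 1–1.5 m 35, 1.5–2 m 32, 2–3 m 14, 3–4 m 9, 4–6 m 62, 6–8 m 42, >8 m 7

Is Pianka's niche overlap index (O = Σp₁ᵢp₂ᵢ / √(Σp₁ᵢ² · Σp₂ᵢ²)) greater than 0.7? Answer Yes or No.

Proportions for Anolis sagrei (n=206): 23/206=0.1117, 33/206=0.1602, 34/206=0.1650, 35/206=0.1699, 36/206=0.1748, 36/206=0.1748, 9/206=0.0437
Proportions for Anolis distichus (n=201): 35/201=0.1741, 32/201=0.1592, 14/201=0.0697, 9/201=0.0448, 62/201=0.3085, 42/201=0.2090, 7/201=0.0348
Σ p₁ᵢp₂ᵢ = 0.019447 + 0.025504 + 0.011501 + 0.007612 + 0.053926 + 0.036533 + 0.001521 = 0.156044
Σp_1ᵢ² = 0.1117² + 0.1602² + 0.1650² + 0.1699² + 0.1748² + 0.1748² + 0.0437² = 0.012477 + 0.025664 + 0.027225 + 0.028866 + 0.030555 + 0.030555 + 0.001910 = 0.157252
Σp_2ᵢ² = 0.1741² + 0.1592² + 0.0697² + 0.0448² + 0.3085² + 0.2090² + 0.0348² = 0.030311 + 0.025345 + 0.004858 + 0.002007 + 0.095172 + 0.043681 + 0.001211 = 0.202585
O = 0.156044 / √(0.157252 × 0.202585) = 0.156044 / 0.1784850 = 0.8743
O = 0.8743 > 0.7 → Yes.

Yes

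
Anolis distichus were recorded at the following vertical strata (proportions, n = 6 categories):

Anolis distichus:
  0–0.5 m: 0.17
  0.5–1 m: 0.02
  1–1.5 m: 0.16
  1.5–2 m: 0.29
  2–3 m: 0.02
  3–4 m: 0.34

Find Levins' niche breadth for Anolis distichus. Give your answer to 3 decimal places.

3.922

Σpᵢ² = 0.17² + 0.02² + 0.16² + 0.29² + 0.02² + 0.34² = 0.0289 + 0.0004 + 0.0256 + 0.0841 + 0.0004 + 0.1156 = 0.2550
B = 1 / 0.2550 = 3.92157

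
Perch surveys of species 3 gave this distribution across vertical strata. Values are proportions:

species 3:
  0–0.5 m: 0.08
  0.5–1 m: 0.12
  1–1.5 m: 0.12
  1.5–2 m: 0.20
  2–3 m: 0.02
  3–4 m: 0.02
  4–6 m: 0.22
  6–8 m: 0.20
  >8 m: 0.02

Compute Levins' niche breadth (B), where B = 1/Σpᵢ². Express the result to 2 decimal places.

6.07

Σpᵢ² = 0.08² + 0.12² + 0.12² + 0.20² + 0.02² + 0.02² + 0.22² + 0.20² + 0.02² = 0.0064 + 0.0144 + 0.0144 + 0.0400 + 0.0004 + 0.0004 + 0.0484 + 0.0400 + 0.0004 = 0.1648
B = 1 / 0.1648 = 6.0680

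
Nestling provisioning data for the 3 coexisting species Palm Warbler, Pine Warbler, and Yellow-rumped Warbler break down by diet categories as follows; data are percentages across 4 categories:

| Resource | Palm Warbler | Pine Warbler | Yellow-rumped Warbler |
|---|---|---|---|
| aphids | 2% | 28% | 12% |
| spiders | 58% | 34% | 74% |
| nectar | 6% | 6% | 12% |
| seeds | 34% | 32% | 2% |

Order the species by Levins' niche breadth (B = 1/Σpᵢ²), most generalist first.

Convert percentages to proportions (divide by 100).
Σp_Palmᵢ² = 0.02² + 0.58² + 0.06² + 0.34² = 0.0004 + 0.3364 + 0.0036 + 0.1156 = 0.4560
B_Palm = 1 / 0.4560 = 2.1930
Σp_Pineᵢ² = 0.28² + 0.34² + 0.06² + 0.32² = 0.0784 + 0.1156 + 0.0036 + 0.1024 = 0.3000
B_Pine = 1 / 0.3000 = 3.3333
Σp_Yellᵢ² = 0.12² + 0.74² + 0.12² + 0.02² = 0.0144 + 0.5476 + 0.0144 + 0.0004 = 0.5768
B_Yell = 1 / 0.5768 = 1.7337
Ranking by B (broadest → narrowest): Pine Warbler (3.33) > Palm Warbler (2.19) > Yellow-rumped Warbler (1.73)

Pine Warbler > Palm Warbler > Yellow-rumped Warbler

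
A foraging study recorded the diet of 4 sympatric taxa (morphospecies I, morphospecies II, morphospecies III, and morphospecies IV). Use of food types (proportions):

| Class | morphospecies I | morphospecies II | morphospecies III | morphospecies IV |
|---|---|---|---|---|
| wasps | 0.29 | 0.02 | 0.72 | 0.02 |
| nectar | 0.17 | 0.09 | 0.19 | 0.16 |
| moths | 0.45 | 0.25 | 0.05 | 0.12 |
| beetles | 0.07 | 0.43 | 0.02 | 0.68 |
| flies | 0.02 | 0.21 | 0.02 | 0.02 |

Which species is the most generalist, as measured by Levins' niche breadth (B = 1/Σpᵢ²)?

Σp_Iᵢ² = 0.29² + 0.17² + 0.45² + 0.07² + 0.02² = 0.0841 + 0.0289 + 0.2025 + 0.0049 + 0.0004 = 0.3208
B_I = 1 / 0.3208 = 3.1172
Σp_IIᵢ² = 0.02² + 0.09² + 0.25² + 0.43² + 0.21² = 0.0004 + 0.0081 + 0.0625 + 0.1849 + 0.0441 = 0.3000
B_II = 1 / 0.3000 = 3.3333
Σp_IIIᵢ² = 0.72² + 0.19² + 0.05² + 0.02² + 0.02² = 0.5184 + 0.0361 + 0.0025 + 0.0004 + 0.0004 = 0.5578
B_III = 1 / 0.5578 = 1.7928
Σp_IVᵢ² = 0.02² + 0.16² + 0.12² + 0.68² + 0.02² = 0.0004 + 0.0256 + 0.0144 + 0.4624 + 0.0004 = 0.5032
B_IV = 1 / 0.5032 = 1.9873
Highest B → broadest niche (most generalist): morphospecies II (B = 3.33).

morphospecies II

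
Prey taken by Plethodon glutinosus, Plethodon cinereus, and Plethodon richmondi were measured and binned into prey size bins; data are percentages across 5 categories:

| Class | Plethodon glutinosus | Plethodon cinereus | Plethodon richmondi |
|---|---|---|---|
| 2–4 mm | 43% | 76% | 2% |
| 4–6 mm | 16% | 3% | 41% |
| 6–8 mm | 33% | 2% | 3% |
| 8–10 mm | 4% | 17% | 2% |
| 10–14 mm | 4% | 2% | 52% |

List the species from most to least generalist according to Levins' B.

Plethodon glutinosus > Plethodon richmondi > Plethodon cinereus

Convert percentages to proportions (divide by 100).
Σp_glutᵢ² = 0.43² + 0.16² + 0.33² + 0.04² + 0.04² = 0.1849 + 0.0256 + 0.1089 + 0.0016 + 0.0016 = 0.3226
B_glut = 1 / 0.3226 = 3.0998
Σp_cineᵢ² = 0.76² + 0.03² + 0.02² + 0.17² + 0.02² = 0.5776 + 0.0009 + 0.0004 + 0.0289 + 0.0004 = 0.6082
B_cine = 1 / 0.6082 = 1.6442
Σp_richᵢ² = 0.02² + 0.41² + 0.03² + 0.02² + 0.52² = 0.0004 + 0.1681 + 0.0009 + 0.0004 + 0.2704 = 0.4402
B_rich = 1 / 0.4402 = 2.2717
Ranking by B (broadest → narrowest): Plethodon glutinosus (3.10) > Plethodon richmondi (2.27) > Plethodon cinereus (1.64)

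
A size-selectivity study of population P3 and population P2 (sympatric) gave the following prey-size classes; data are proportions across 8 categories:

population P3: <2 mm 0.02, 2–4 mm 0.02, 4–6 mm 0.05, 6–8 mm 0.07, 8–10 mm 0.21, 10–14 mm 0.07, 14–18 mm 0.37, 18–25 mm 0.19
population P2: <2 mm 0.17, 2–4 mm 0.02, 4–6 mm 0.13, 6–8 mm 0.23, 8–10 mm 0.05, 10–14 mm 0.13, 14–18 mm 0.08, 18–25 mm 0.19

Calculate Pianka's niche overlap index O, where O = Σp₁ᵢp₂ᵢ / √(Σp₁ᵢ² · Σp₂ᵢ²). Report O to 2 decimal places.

0.58

Σ p₁ᵢp₂ᵢ = 0.0034 + 0.0004 + 0.0065 + 0.0161 + 0.0105 + 0.0091 + 0.0296 + 0.0361 = 0.1117
Σp_1ᵢ² = 0.02² + 0.02² + 0.05² + 0.07² + 0.21² + 0.07² + 0.37² + 0.19² = 0.0004 + 0.0004 + 0.0025 + 0.0049 + 0.0441 + 0.0049 + 0.1369 + 0.0361 = 0.2302
Σp_2ᵢ² = 0.17² + 0.02² + 0.13² + 0.23² + 0.05² + 0.13² + 0.08² + 0.19² = 0.0289 + 0.0004 + 0.0169 + 0.0529 + 0.0025 + 0.0169 + 0.0064 + 0.0361 = 0.1610
O = 0.1117 / √(0.2302 × 0.1610) = 0.1117 / 0.19252 = 0.5802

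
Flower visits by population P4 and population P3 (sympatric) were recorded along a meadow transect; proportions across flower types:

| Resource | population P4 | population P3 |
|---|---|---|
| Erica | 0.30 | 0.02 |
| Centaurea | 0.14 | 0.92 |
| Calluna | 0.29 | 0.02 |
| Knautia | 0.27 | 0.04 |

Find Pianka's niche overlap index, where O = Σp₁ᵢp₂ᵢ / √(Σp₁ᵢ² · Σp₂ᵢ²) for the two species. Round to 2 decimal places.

0.32

Σ p₁ᵢp₂ᵢ = 0.0060 + 0.1288 + 0.0058 + 0.0108 = 0.1514
Σp_1ᵢ² = 0.30² + 0.14² + 0.29² + 0.27² = 0.0900 + 0.0196 + 0.0841 + 0.0729 = 0.2666
Σp_2ᵢ² = 0.02² + 0.92² + 0.02² + 0.04² = 0.0004 + 0.8464 + 0.0004 + 0.0016 = 0.8488
O = 0.1514 / √(0.2666 × 0.8488) = 0.1514 / 0.47570 = 0.3183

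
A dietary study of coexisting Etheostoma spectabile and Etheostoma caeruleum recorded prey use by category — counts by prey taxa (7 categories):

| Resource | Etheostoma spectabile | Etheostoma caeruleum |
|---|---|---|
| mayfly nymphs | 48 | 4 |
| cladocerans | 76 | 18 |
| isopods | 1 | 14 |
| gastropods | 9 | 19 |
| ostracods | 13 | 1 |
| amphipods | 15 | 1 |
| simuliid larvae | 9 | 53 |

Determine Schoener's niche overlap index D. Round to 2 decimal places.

0.33

Proportions for Etheostoma spectabile (n=171): 48/171=0.2807, 76/171=0.4444, 1/171=0.0058, 9/171=0.0526, 13/171=0.0760, 15/171=0.0877, 9/171=0.0526
Proportions for Etheostoma caeruleum (n=110): 4/110=0.0364, 18/110=0.1636, 14/110=0.1273, 19/110=0.1727, 1/110=0.0091, 1/110=0.0091, 53/110=0.4818
Σ|p₁ᵢ − p₂ᵢ| = 0.2443 + 0.2808 + 0.1215 + 0.1201 + 0.0669 + 0.0786 + 0.4292 = 1.3414
D = 1 − ½ × 1.3414 = 1 − 0.67070 = 0.32930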